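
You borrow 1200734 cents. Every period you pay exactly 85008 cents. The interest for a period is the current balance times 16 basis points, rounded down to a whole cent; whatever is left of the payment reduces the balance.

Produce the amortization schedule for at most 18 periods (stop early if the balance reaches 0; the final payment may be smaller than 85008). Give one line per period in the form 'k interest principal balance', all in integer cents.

1 1921 83087 1117647
2 1788 83220 1034427
3 1655 83353 951074
4 1521 83487 867587
5 1388 83620 783967
6 1254 83754 700213
7 1120 83888 616325
8 986 84022 532303
9 851 84157 448146
10 717 84291 363855
11 582 84426 279429
12 447 84561 194868
13 311 84697 110171
14 176 84832 25339
15 40 25339 0

1. interest=⌊1200734·16/10000⌋=1921; principal=85008-1921=83087; balance=1200734-83087=1117647
2. interest=⌊1117647·16/10000⌋=1788; principal=85008-1788=83220; balance=1117647-83220=1034427
3. interest=⌊1034427·16/10000⌋=1655; principal=85008-1655=83353; balance=1034427-83353=951074
4. interest=⌊951074·16/10000⌋=1521; principal=85008-1521=83487; balance=951074-83487=867587
5. interest=⌊867587·16/10000⌋=1388; principal=85008-1388=83620; balance=867587-83620=783967
6. interest=⌊783967·16/10000⌋=1254; principal=85008-1254=83754; balance=783967-83754=700213
7. interest=⌊700213·16/10000⌋=1120; principal=85008-1120=83888; balance=700213-83888=616325
8. interest=⌊616325·16/10000⌋=986; principal=85008-986=84022; balance=616325-84022=532303
9. interest=⌊532303·16/10000⌋=851; principal=85008-851=84157; balance=532303-84157=448146
10. interest=⌊448146·16/10000⌋=717; principal=85008-717=84291; balance=448146-84291=363855
11. interest=⌊363855·16/10000⌋=582; principal=85008-582=84426; balance=363855-84426=279429
12. interest=⌊279429·16/10000⌋=447; principal=85008-447=84561; balance=279429-84561=194868
13. interest=⌊194868·16/10000⌋=311; principal=85008-311=84697; balance=194868-84697=110171
14. interest=⌊110171·16/10000⌋=176; principal=85008-176=84832; balance=110171-84832=25339
15. interest=⌊25339·16/10000⌋=40; principal=min(85008-40,25339)=25339; balance=25339-25339=0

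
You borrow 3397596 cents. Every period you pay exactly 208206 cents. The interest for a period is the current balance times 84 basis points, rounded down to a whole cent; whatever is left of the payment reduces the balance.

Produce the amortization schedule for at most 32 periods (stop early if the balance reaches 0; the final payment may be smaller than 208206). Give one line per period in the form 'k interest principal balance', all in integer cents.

1. interest=⌊3397596·84/10000⌋=28539; principal=208206-28539=179667; balance=3397596-179667=3217929
2. interest=⌊3217929·84/10000⌋=27030; principal=208206-27030=181176; balance=3217929-181176=3036753
3. interest=⌊3036753·84/10000⌋=25508; principal=208206-25508=182698; balance=3036753-182698=2854055
4. interest=⌊2854055·84/10000⌋=23974; principal=208206-23974=184232; balance=2854055-184232=2669823
5. interest=⌊2669823·84/10000⌋=22426; principal=208206-22426=185780; balance=2669823-185780=2484043
6. interest=⌊2484043·84/10000⌋=20865; principal=208206-20865=187341; balance=2484043-187341=2296702
7. interest=⌊2296702·84/10000⌋=19292; principal=208206-19292=188914; balance=2296702-188914=2107788
8. interest=⌊2107788·84/10000⌋=17705; principal=208206-17705=190501; balance=2107788-190501=1917287
9. interest=⌊1917287·84/10000⌋=16105; principal=208206-16105=192101; balance=1917287-192101=1725186
10. interest=⌊1725186·84/10000⌋=14491; principal=208206-14491=193715; balance=1725186-193715=1531471
11. interest=⌊1531471·84/10000⌋=12864; principal=208206-12864=195342; balance=1531471-195342=1336129
12. interest=⌊1336129·84/10000⌋=11223; principal=208206-11223=196983; balance=1336129-196983=1139146
13. interest=⌊1139146·84/10000⌋=9568; principal=208206-9568=198638; balance=1139146-198638=940508
14. interest=⌊940508·84/10000⌋=7900; principal=208206-7900=200306; balance=940508-200306=740202
15. interest=⌊740202·84/10000⌋=6217; principal=208206-6217=201989; balance=740202-201989=538213
16. interest=⌊538213·84/10000⌋=4520; principal=208206-4520=203686; balance=538213-203686=334527
17. interest=⌊334527·84/10000⌋=2810; principal=208206-2810=205396; balance=334527-205396=129131
18. interest=⌊129131·84/10000⌋=1084; principal=min(208206-1084,129131)=129131; balance=129131-129131=0

1 28539 179667 3217929
2 27030 181176 3036753
3 25508 182698 2854055
4 23974 184232 2669823
5 22426 185780 2484043
6 20865 187341 2296702
7 19292 188914 2107788
8 17705 190501 1917287
9 16105 192101 1725186
10 14491 193715 1531471
11 12864 195342 1336129
12 11223 196983 1139146
13 9568 198638 940508
14 7900 200306 740202
15 6217 201989 538213
16 4520 203686 334527
17 2810 205396 129131
18 1084 129131 0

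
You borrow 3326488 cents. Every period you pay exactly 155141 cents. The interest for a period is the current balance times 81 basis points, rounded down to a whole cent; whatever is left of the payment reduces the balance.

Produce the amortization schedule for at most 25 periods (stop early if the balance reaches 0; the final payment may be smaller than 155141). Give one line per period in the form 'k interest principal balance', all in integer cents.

1 26944 128197 3198291
2 25906 129235 3069056
3 24859 130282 2938774
4 23804 131337 2807437
5 22740 132401 2675036
6 21667 133474 2541562
7 20586 134555 2407007
8 19496 135645 2271362
9 18398 136743 2134619
10 17290 137851 1996768
11 16173 138968 1857800
12 15048 140093 1717707
13 13913 141228 1576479
14 12769 142372 1434107
15 11616 143525 1290582
16 10453 144688 1145894
17 9281 145860 1000034
18 8100 147041 852993
19 6909 148232 704761
20 5708 149433 555328
21 4498 150643 404685
22 3277 151864 252821
23 2047 153094 99727
24 807 99727 0

1. interest=⌊3326488·81/10000⌋=26944; principal=155141-26944=128197; balance=3326488-128197=3198291
2. interest=⌊3198291·81/10000⌋=25906; principal=155141-25906=129235; balance=3198291-129235=3069056
3. interest=⌊3069056·81/10000⌋=24859; principal=155141-24859=130282; balance=3069056-130282=2938774
4. interest=⌊2938774·81/10000⌋=23804; principal=155141-23804=131337; balance=2938774-131337=2807437
5. interest=⌊2807437·81/10000⌋=22740; principal=155141-22740=132401; balance=2807437-132401=2675036
6. interest=⌊2675036·81/10000⌋=21667; principal=155141-21667=133474; balance=2675036-133474=2541562
7. interest=⌊2541562·81/10000⌋=20586; principal=155141-20586=134555; balance=2541562-134555=2407007
8. interest=⌊2407007·81/10000⌋=19496; principal=155141-19496=135645; balance=2407007-135645=2271362
9. interest=⌊2271362·81/10000⌋=18398; principal=155141-18398=136743; balance=2271362-136743=2134619
10. interest=⌊2134619·81/10000⌋=17290; principal=155141-17290=137851; balance=2134619-137851=1996768
11. interest=⌊1996768·81/10000⌋=16173; principal=155141-16173=138968; balance=1996768-138968=1857800
12. interest=⌊1857800·81/10000⌋=15048; principal=155141-15048=140093; balance=1857800-140093=1717707
13. interest=⌊1717707·81/10000⌋=13913; principal=155141-13913=141228; balance=1717707-141228=1576479
14. interest=⌊1576479·81/10000⌋=12769; principal=155141-12769=142372; balance=1576479-142372=1434107
15. interest=⌊1434107·81/10000⌋=11616; principal=155141-11616=143525; balance=1434107-143525=1290582
16. interest=⌊1290582·81/10000⌋=10453; principal=155141-10453=144688; balance=1290582-144688=1145894
17. interest=⌊1145894·81/10000⌋=9281; principal=155141-9281=145860; balance=1145894-145860=1000034
18. interest=⌊1000034·81/10000⌋=8100; principal=155141-8100=147041; balance=1000034-147041=852993
19. interest=⌊852993·81/10000⌋=6909; principal=155141-6909=148232; balance=852993-148232=704761
20. interest=⌊704761·81/10000⌋=5708; principal=155141-5708=149433; balance=704761-149433=555328
21. interest=⌊555328·81/10000⌋=4498; principal=155141-4498=150643; balance=555328-150643=404685
22. interest=⌊404685·81/10000⌋=3277; principal=155141-3277=151864; balance=404685-151864=252821
23. interest=⌊252821·81/10000⌋=2047; principal=155141-2047=153094; balance=252821-153094=99727
24. interest=⌊99727·81/10000⌋=807; principal=min(155141-807,99727)=99727; balance=99727-99727=0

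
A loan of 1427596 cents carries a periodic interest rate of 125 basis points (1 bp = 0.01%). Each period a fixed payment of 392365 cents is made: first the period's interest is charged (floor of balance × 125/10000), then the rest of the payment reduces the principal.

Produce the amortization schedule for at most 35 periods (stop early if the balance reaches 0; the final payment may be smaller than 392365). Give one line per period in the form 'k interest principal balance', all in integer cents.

1. interest=⌊1427596·125/10000⌋=17844; principal=392365-17844=374521; balance=1427596-374521=1053075
2. interest=⌊1053075·125/10000⌋=13163; principal=392365-13163=379202; balance=1053075-379202=673873
3. interest=⌊673873·125/10000⌋=8423; principal=392365-8423=383942; balance=673873-383942=289931
4. interest=⌊289931·125/10000⌋=3624; principal=min(392365-3624,289931)=289931; balance=289931-289931=0

1 17844 374521 1053075
2 13163 379202 673873
3 8423 383942 289931
4 3624 289931 0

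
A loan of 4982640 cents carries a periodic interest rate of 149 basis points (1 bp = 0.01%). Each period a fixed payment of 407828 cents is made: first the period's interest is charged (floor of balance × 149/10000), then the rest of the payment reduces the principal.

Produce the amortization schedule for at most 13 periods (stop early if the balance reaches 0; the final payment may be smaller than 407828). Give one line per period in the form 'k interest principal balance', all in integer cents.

1 74241 333587 4649053
2 69270 338558 4310495
3 64226 343602 3966893
4 59106 348722 3618171
5 53910 353918 3264253
6 48637 359191 2905062
7 43285 364543 2540519
8 37853 369975 2170544
9 32341 375487 1795057
10 26746 381082 1413975
11 21068 386760 1027215
12 15305 392523 634692
13 9456 398372 236320

1. interest=⌊4982640·149/10000⌋=74241; principal=407828-74241=333587; balance=4982640-333587=4649053
2. interest=⌊4649053·149/10000⌋=69270; principal=407828-69270=338558; balance=4649053-338558=4310495
3. interest=⌊4310495·149/10000⌋=64226; principal=407828-64226=343602; balance=4310495-343602=3966893
4. interest=⌊3966893·149/10000⌋=59106; principal=407828-59106=348722; balance=3966893-348722=3618171
5. interest=⌊3618171·149/10000⌋=53910; principal=407828-53910=353918; balance=3618171-353918=3264253
6. interest=⌊3264253·149/10000⌋=48637; principal=407828-48637=359191; balance=3264253-359191=2905062
7. interest=⌊2905062·149/10000⌋=43285; principal=407828-43285=364543; balance=2905062-364543=2540519
8. interest=⌊2540519·149/10000⌋=37853; principal=407828-37853=369975; balance=2540519-369975=2170544
9. interest=⌊2170544·149/10000⌋=32341; principal=407828-32341=375487; balance=2170544-375487=1795057
10. interest=⌊1795057·149/10000⌋=26746; principal=407828-26746=381082; balance=1795057-381082=1413975
11. interest=⌊1413975·149/10000⌋=21068; principal=407828-21068=386760; balance=1413975-386760=1027215
12. interest=⌊1027215·149/10000⌋=15305; principal=407828-15305=392523; balance=1027215-392523=634692
13. interest=⌊634692·149/10000⌋=9456; principal=407828-9456=398372; balance=634692-398372=236320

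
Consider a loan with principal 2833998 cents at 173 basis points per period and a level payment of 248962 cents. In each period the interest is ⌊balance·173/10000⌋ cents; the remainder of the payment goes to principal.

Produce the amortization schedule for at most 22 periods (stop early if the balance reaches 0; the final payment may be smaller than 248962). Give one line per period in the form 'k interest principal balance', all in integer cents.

1. interest=⌊2833998·173/10000⌋=49028; principal=248962-49028=199934; balance=2833998-199934=2634064
2. interest=⌊2634064·173/10000⌋=45569; principal=248962-45569=203393; balance=2634064-203393=2430671
3. interest=⌊2430671·173/10000⌋=42050; principal=248962-42050=206912; balance=2430671-206912=2223759
4. interest=⌊2223759·173/10000⌋=38471; principal=248962-38471=210491; balance=2223759-210491=2013268
5. interest=⌊2013268·173/10000⌋=34829; principal=248962-34829=214133; balance=2013268-214133=1799135
6. interest=⌊1799135·173/10000⌋=31125; principal=248962-31125=217837; balance=1799135-217837=1581298
7. interest=⌊1581298·173/10000⌋=27356; principal=248962-27356=221606; balance=1581298-221606=1359692
8. interest=⌊1359692·173/10000⌋=23522; principal=248962-23522=225440; balance=1359692-225440=1134252
9. interest=⌊1134252·173/10000⌋=19622; principal=248962-19622=229340; balance=1134252-229340=904912
10. interest=⌊904912·173/10000⌋=15654; principal=248962-15654=233308; balance=904912-233308=671604
11. interest=⌊671604·173/10000⌋=11618; principal=248962-11618=237344; balance=671604-237344=434260
12. interest=⌊434260·173/10000⌋=7512; principal=248962-7512=241450; balance=434260-241450=192810
13. interest=⌊192810·173/10000⌋=3335; principal=min(248962-3335,192810)=192810; balance=192810-192810=0

1 49028 199934 2634064
2 45569 203393 2430671
3 42050 206912 2223759
4 38471 210491 2013268
5 34829 214133 1799135
6 31125 217837 1581298
7 27356 221606 1359692
8 23522 225440 1134252
9 19622 229340 904912
10 15654 233308 671604
11 11618 237344 434260
12 7512 241450 192810
13 3335 192810 0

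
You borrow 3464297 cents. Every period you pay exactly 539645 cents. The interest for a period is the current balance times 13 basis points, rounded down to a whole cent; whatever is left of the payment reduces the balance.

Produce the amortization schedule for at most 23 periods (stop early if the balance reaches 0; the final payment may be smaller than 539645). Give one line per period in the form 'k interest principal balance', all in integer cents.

1. interest=⌊3464297·13/10000⌋=4503; principal=539645-4503=535142; balance=3464297-535142=2929155
2. interest=⌊2929155·13/10000⌋=3807; principal=539645-3807=535838; balance=2929155-535838=2393317
3. interest=⌊2393317·13/10000⌋=3111; principal=539645-3111=536534; balance=2393317-536534=1856783
4. interest=⌊1856783·13/10000⌋=2413; principal=539645-2413=537232; balance=1856783-537232=1319551
5. interest=⌊1319551·13/10000⌋=1715; principal=539645-1715=537930; balance=1319551-537930=781621
6. interest=⌊781621·13/10000⌋=1016; principal=539645-1016=538629; balance=781621-538629=242992
7. interest=⌊242992·13/10000⌋=315; principal=min(539645-315,242992)=242992; balance=242992-242992=0

1 4503 535142 2929155
2 3807 535838 2393317
3 3111 536534 1856783
4 2413 537232 1319551
5 1715 537930 781621
6 1016 538629 242992
7 315 242992 0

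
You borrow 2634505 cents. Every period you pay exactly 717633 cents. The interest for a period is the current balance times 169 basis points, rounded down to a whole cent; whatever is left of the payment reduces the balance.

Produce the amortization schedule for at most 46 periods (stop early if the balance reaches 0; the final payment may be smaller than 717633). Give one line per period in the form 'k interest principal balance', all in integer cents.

1 44523 673110 1961395
2 33147 684486 1276909
3 21579 696054 580855
4 9816 580855 0

1. interest=⌊2634505·169/10000⌋=44523; principal=717633-44523=673110; balance=2634505-673110=1961395
2. interest=⌊1961395·169/10000⌋=33147; principal=717633-33147=684486; balance=1961395-684486=1276909
3. interest=⌊1276909·169/10000⌋=21579; principal=717633-21579=696054; balance=1276909-696054=580855
4. interest=⌊580855·169/10000⌋=9816; principal=min(717633-9816,580855)=580855; balance=580855-580855=0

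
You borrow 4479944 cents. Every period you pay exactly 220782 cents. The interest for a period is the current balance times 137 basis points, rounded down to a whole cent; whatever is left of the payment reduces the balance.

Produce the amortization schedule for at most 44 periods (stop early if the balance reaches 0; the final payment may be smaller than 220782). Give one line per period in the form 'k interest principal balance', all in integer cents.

1. interest=⌊4479944·137/10000⌋=61375; principal=220782-61375=159407; balance=4479944-159407=4320537
2. interest=⌊4320537·137/10000⌋=59191; principal=220782-59191=161591; balance=4320537-161591=4158946
3. interest=⌊4158946·137/10000⌋=56977; principal=220782-56977=163805; balance=4158946-163805=3995141
4. interest=⌊3995141·137/10000⌋=54733; principal=220782-54733=166049; balance=3995141-166049=3829092
5. interest=⌊3829092·137/10000⌋=52458; principal=220782-52458=168324; balance=3829092-168324=3660768
6. interest=⌊3660768·137/10000⌋=50152; principal=220782-50152=170630; balance=3660768-170630=3490138
7. interest=⌊3490138·137/10000⌋=47814; principal=220782-47814=172968; balance=3490138-172968=3317170
8. interest=⌊3317170·137/10000⌋=45445; principal=220782-45445=175337; balance=3317170-175337=3141833
9. interest=⌊3141833·137/10000⌋=43043; principal=220782-43043=177739; balance=3141833-177739=2964094
10. interest=⌊2964094·137/10000⌋=40608; principal=220782-40608=180174; balance=2964094-180174=2783920
11. interest=⌊2783920·137/10000⌋=38139; principal=220782-38139=182643; balance=2783920-182643=2601277
12. interest=⌊2601277·137/10000⌋=35637; principal=220782-35637=185145; balance=2601277-185145=2416132
13. interest=⌊2416132·137/10000⌋=33101; principal=220782-33101=187681; balance=2416132-187681=2228451
14. interest=⌊2228451·137/10000⌋=30529; principal=220782-30529=190253; balance=2228451-190253=2038198
15. interest=⌊2038198·137/10000⌋=27923; principal=220782-27923=192859; balance=2038198-192859=1845339
16. interest=⌊1845339·137/10000⌋=25281; principal=220782-25281=195501; balance=1845339-195501=1649838
17. interest=⌊1649838·137/10000⌋=22602; principal=220782-22602=198180; balance=1649838-198180=1451658
18. interest=⌊1451658·137/10000⌋=19887; principal=220782-19887=200895; balance=1451658-200895=1250763
19. interest=⌊1250763·137/10000⌋=17135; principal=220782-17135=203647; balance=1250763-203647=1047116
20. interest=⌊1047116·137/10000⌋=14345; principal=220782-14345=206437; balance=1047116-206437=840679
21. interest=⌊840679·137/10000⌋=11517; principal=220782-11517=209265; balance=840679-209265=631414
22. interest=⌊631414·137/10000⌋=8650; principal=220782-8650=212132; balance=631414-212132=419282
23. interest=⌊419282·137/10000⌋=5744; principal=220782-5744=215038; balance=419282-215038=204244
24. interest=⌊204244·137/10000⌋=2798; principal=min(220782-2798,204244)=204244; balance=204244-204244=0

1 61375 159407 4320537
2 59191 161591 4158946
3 56977 163805 3995141
4 54733 166049 3829092
5 52458 168324 3660768
6 50152 170630 3490138
7 47814 172968 3317170
8 45445 175337 3141833
9 43043 177739 2964094
10 40608 180174 2783920
11 38139 182643 2601277
12 35637 185145 2416132
13 33101 187681 2228451
14 30529 190253 2038198
15 27923 192859 1845339
16 25281 195501 1649838
17 22602 198180 1451658
18 19887 200895 1250763
19 17135 203647 1047116
20 14345 206437 840679
21 11517 209265 631414
22 8650 212132 419282
23 5744 215038 204244
24 2798 204244 0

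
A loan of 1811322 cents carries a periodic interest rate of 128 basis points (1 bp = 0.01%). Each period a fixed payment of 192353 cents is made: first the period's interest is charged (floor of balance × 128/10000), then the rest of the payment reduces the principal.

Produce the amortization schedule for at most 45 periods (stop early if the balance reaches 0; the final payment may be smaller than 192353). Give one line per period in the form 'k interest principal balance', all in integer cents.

1. interest=⌊1811322·128/10000⌋=23184; principal=192353-23184=169169; balance=1811322-169169=1642153
2. interest=⌊1642153·128/10000⌋=21019; principal=192353-21019=171334; balance=1642153-171334=1470819
3. interest=⌊1470819·128/10000⌋=18826; principal=192353-18826=173527; balance=1470819-173527=1297292
4. interest=⌊1297292·128/10000⌋=16605; principal=192353-16605=175748; balance=1297292-175748=1121544
5. interest=⌊1121544·128/10000⌋=14355; principal=192353-14355=177998; balance=1121544-177998=943546
6. interest=⌊943546·128/10000⌋=12077; principal=192353-12077=180276; balance=943546-180276=763270
7. interest=⌊763270·128/10000⌋=9769; principal=192353-9769=182584; balance=763270-182584=580686
8. interest=⌊580686·128/10000⌋=7432; principal=192353-7432=184921; balance=580686-184921=395765
9. interest=⌊395765·128/10000⌋=5065; principal=192353-5065=187288; balance=395765-187288=208477
10. interest=⌊208477·128/10000⌋=2668; principal=192353-2668=189685; balance=208477-189685=18792
11. interest=⌊18792·128/10000⌋=240; principal=min(192353-240,18792)=18792; balance=18792-18792=0

1 23184 169169 1642153
2 21019 171334 1470819
3 18826 173527 1297292
4 16605 175748 1121544
5 14355 177998 943546
6 12077 180276 763270
7 9769 182584 580686
8 7432 184921 395765
9 5065 187288 208477
10 2668 189685 18792
11 240 18792 0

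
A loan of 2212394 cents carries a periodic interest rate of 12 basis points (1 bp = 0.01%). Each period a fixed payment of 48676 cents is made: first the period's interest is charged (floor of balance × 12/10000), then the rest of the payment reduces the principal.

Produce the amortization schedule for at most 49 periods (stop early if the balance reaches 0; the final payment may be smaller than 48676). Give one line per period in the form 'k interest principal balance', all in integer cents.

1 2654 46022 2166372
2 2599 46077 2120295
3 2544 46132 2074163
4 2488 46188 2027975
5 2433 46243 1981732
6 2378 46298 1935434
7 2322 46354 1889080
8 2266 46410 1842670
9 2211 46465 1796205
10 2155 46521 1749684
11 2099 46577 1703107
12 2043 46633 1656474
13 1987 46689 1609785
14 1931 46745 1563040
15 1875 46801 1516239
16 1819 46857 1469382
17 1763 46913 1422469
18 1706 46970 1375499
19 1650 47026 1328473
20 1594 47082 1281391
21 1537 47139 1234252
22 1481 47195 1187057
23 1424 47252 1139805
24 1367 47309 1092496
25 1310 47366 1045130
26 1254 47422 997708
27 1197 47479 950229
28 1140 47536 902693
29 1083 47593 855100
30 1026 47650 807450
31 968 47708 759742
32 911 47765 711977
33 854 47822 664155
34 796 47880 616275
35 739 47937 568338
36 682 47994 520344
37 624 48052 472292
38 566 48110 424182
39 509 48167 376015
40 451 48225 327790
41 393 48283 279507
42 335 48341 231166
43 277 48399 182767
44 219 48457 134310
45 161 48515 85795
46 102 48574 37221
47 44 37221 0

1. interest=⌊2212394·12/10000⌋=2654; principal=48676-2654=46022; balance=2212394-46022=2166372
2. interest=⌊2166372·12/10000⌋=2599; principal=48676-2599=46077; balance=2166372-46077=2120295
3. interest=⌊2120295·12/10000⌋=2544; principal=48676-2544=46132; balance=2120295-46132=2074163
4. interest=⌊2074163·12/10000⌋=2488; principal=48676-2488=46188; balance=2074163-46188=2027975
5. interest=⌊2027975·12/10000⌋=2433; principal=48676-2433=46243; balance=2027975-46243=1981732
6. interest=⌊1981732·12/10000⌋=2378; principal=48676-2378=46298; balance=1981732-46298=1935434
7. interest=⌊1935434·12/10000⌋=2322; principal=48676-2322=46354; balance=1935434-46354=1889080
8. interest=⌊1889080·12/10000⌋=2266; principal=48676-2266=46410; balance=1889080-46410=1842670
9. interest=⌊1842670·12/10000⌋=2211; principal=48676-2211=46465; balance=1842670-46465=1796205
10. interest=⌊1796205·12/10000⌋=2155; principal=48676-2155=46521; balance=1796205-46521=1749684
11. interest=⌊1749684·12/10000⌋=2099; principal=48676-2099=46577; balance=1749684-46577=1703107
12. interest=⌊1703107·12/10000⌋=2043; principal=48676-2043=46633; balance=1703107-46633=1656474
13. interest=⌊1656474·12/10000⌋=1987; principal=48676-1987=46689; balance=1656474-46689=1609785
14. interest=⌊1609785·12/10000⌋=1931; principal=48676-1931=46745; balance=1609785-46745=1563040
15. interest=⌊1563040·12/10000⌋=1875; principal=48676-1875=46801; balance=1563040-46801=1516239
16. interest=⌊1516239·12/10000⌋=1819; principal=48676-1819=46857; balance=1516239-46857=1469382
17. interest=⌊1469382·12/10000⌋=1763; principal=48676-1763=46913; balance=1469382-46913=1422469
18. interest=⌊1422469·12/10000⌋=1706; principal=48676-1706=46970; balance=1422469-46970=1375499
19. interest=⌊1375499·12/10000⌋=1650; principal=48676-1650=47026; balance=1375499-47026=1328473
20. interest=⌊1328473·12/10000⌋=1594; principal=48676-1594=47082; balance=1328473-47082=1281391
21. interest=⌊1281391·12/10000⌋=1537; principal=48676-1537=47139; balance=1281391-47139=1234252
22. interest=⌊1234252·12/10000⌋=1481; principal=48676-1481=47195; balance=1234252-47195=1187057
23. interest=⌊1187057·12/10000⌋=1424; principal=48676-1424=47252; balance=1187057-47252=1139805
24. interest=⌊1139805·12/10000⌋=1367; principal=48676-1367=47309; balance=1139805-47309=1092496
25. interest=⌊1092496·12/10000⌋=1310; principal=48676-1310=47366; balance=1092496-47366=1045130
26. interest=⌊1045130·12/10000⌋=1254; principal=48676-1254=47422; balance=1045130-47422=997708
27. interest=⌊997708·12/10000⌋=1197; principal=48676-1197=47479; balance=997708-47479=950229
28. interest=⌊950229·12/10000⌋=1140; principal=48676-1140=47536; balance=950229-47536=902693
29. interest=⌊902693·12/10000⌋=1083; principal=48676-1083=47593; balance=902693-47593=855100
30. interest=⌊855100·12/10000⌋=1026; principal=48676-1026=47650; balance=855100-47650=807450
31. interest=⌊807450·12/10000⌋=968; principal=48676-968=47708; balance=807450-47708=759742
32. interest=⌊759742·12/10000⌋=911; principal=48676-911=47765; balance=759742-47765=711977
33. interest=⌊711977·12/10000⌋=854; principal=48676-854=47822; balance=711977-47822=664155
34. interest=⌊664155·12/10000⌋=796; principal=48676-796=47880; balance=664155-47880=616275
35. interest=⌊616275·12/10000⌋=739; principal=48676-739=47937; balance=616275-47937=568338
36. interest=⌊568338·12/10000⌋=682; principal=48676-682=47994; balance=568338-47994=520344
37. interest=⌊520344·12/10000⌋=624; principal=48676-624=48052; balance=520344-48052=472292
38. interest=⌊472292·12/10000⌋=566; principal=48676-566=48110; balance=472292-48110=424182
39. interest=⌊424182·12/10000⌋=509; principal=48676-509=48167; balance=424182-48167=376015
40. interest=⌊376015·12/10000⌋=451; principal=48676-451=48225; balance=376015-48225=327790
41. interest=⌊327790·12/10000⌋=393; principal=48676-393=48283; balance=327790-48283=279507
42. interest=⌊279507·12/10000⌋=335; principal=48676-335=48341; balance=279507-48341=231166
43. interest=⌊231166·12/10000⌋=277; principal=48676-277=48399; balance=231166-48399=182767
44. interest=⌊182767·12/10000⌋=219; principal=48676-219=48457; balance=182767-48457=134310
45. interest=⌊134310·12/10000⌋=161; principal=48676-161=48515; balance=134310-48515=85795
46. interest=⌊85795·12/10000⌋=102; principal=48676-102=48574; balance=85795-48574=37221
47. interest=⌊37221·12/10000⌋=44; principal=min(48676-44,37221)=37221; balance=37221-37221=0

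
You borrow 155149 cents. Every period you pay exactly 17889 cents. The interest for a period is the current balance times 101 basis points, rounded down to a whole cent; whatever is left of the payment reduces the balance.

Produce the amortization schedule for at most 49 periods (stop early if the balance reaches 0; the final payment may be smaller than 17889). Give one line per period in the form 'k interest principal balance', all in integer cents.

1 1567 16322 138827
2 1402 16487 122340
3 1235 16654 105686
4 1067 16822 88864
5 897 16992 71872
6 725 17164 54708
7 552 17337 37371
8 377 17512 19859
9 200 17689 2170
10 21 2170 0

1. interest=⌊155149·101/10000⌋=1567; principal=17889-1567=16322; balance=155149-16322=138827
2. interest=⌊138827·101/10000⌋=1402; principal=17889-1402=16487; balance=138827-16487=122340
3. interest=⌊122340·101/10000⌋=1235; principal=17889-1235=16654; balance=122340-16654=105686
4. interest=⌊105686·101/10000⌋=1067; principal=17889-1067=16822; balance=105686-16822=88864
5. interest=⌊88864·101/10000⌋=897; principal=17889-897=16992; balance=88864-16992=71872
6. interest=⌊71872·101/10000⌋=725; principal=17889-725=17164; balance=71872-17164=54708
7. interest=⌊54708·101/10000⌋=552; principal=17889-552=17337; balance=54708-17337=37371
8. interest=⌊37371·101/10000⌋=377; principal=17889-377=17512; balance=37371-17512=19859
9. interest=⌊19859·101/10000⌋=200; principal=17889-200=17689; balance=19859-17689=2170
10. interest=⌊2170·101/10000⌋=21; principal=min(17889-21,2170)=2170; balance=2170-2170=0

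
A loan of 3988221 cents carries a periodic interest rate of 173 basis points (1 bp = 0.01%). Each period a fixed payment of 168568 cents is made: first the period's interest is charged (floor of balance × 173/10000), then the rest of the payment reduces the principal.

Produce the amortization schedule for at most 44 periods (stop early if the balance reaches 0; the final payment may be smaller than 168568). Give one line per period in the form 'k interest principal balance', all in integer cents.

1 68996 99572 3888649
2 67273 101295 3787354
3 65521 103047 3684307
4 63738 104830 3579477
5 61924 106644 3472833
6 60080 108488 3364345
7 58203 110365 3253980
8 56293 112275 3141705
9 54351 114217 3027488
10 52375 116193 2911295
11 50365 118203 2793092
12 48320 120248 2672844
13 46240 122328 2550516
14 44123 124445 2426071
15 41971 126597 2299474
16 39780 128788 2170686
17 37552 131016 2039670
18 35286 133282 1906388
19 32980 135588 1770800
20 30634 137934 1632866
21 28248 140320 1492546
22 25821 142747 1349799
23 23351 145217 1204582
24 20839 147729 1056853
25 18283 150285 906568
26 15683 152885 753683
27 13038 155530 598153
28 10348 158220 439933
29 7610 160958 278975
30 4826 163742 115233
31 1993 115233 0

1. interest=⌊3988221·173/10000⌋=68996; principal=168568-68996=99572; balance=3988221-99572=3888649
2. interest=⌊3888649·173/10000⌋=67273; principal=168568-67273=101295; balance=3888649-101295=3787354
3. interest=⌊3787354·173/10000⌋=65521; principal=168568-65521=103047; balance=3787354-103047=3684307
4. interest=⌊3684307·173/10000⌋=63738; principal=168568-63738=104830; balance=3684307-104830=3579477
5. interest=⌊3579477·173/10000⌋=61924; principal=168568-61924=106644; balance=3579477-106644=3472833
6. interest=⌊3472833·173/10000⌋=60080; principal=168568-60080=108488; balance=3472833-108488=3364345
7. interest=⌊3364345·173/10000⌋=58203; principal=168568-58203=110365; balance=3364345-110365=3253980
8. interest=⌊3253980·173/10000⌋=56293; principal=168568-56293=112275; balance=3253980-112275=3141705
9. interest=⌊3141705·173/10000⌋=54351; principal=168568-54351=114217; balance=3141705-114217=3027488
10. interest=⌊3027488·173/10000⌋=52375; principal=168568-52375=116193; balance=3027488-116193=2911295
11. interest=⌊2911295·173/10000⌋=50365; principal=168568-50365=118203; balance=2911295-118203=2793092
12. interest=⌊2793092·173/10000⌋=48320; principal=168568-48320=120248; balance=2793092-120248=2672844
13. interest=⌊2672844·173/10000⌋=46240; principal=168568-46240=122328; balance=2672844-122328=2550516
14. interest=⌊2550516·173/10000⌋=44123; principal=168568-44123=124445; balance=2550516-124445=2426071
15. interest=⌊2426071·173/10000⌋=41971; principal=168568-41971=126597; balance=2426071-126597=2299474
16. interest=⌊2299474·173/10000⌋=39780; principal=168568-39780=128788; balance=2299474-128788=2170686
17. interest=⌊2170686·173/10000⌋=37552; principal=168568-37552=131016; balance=2170686-131016=2039670
18. interest=⌊2039670·173/10000⌋=35286; principal=168568-35286=133282; balance=2039670-133282=1906388
19. interest=⌊1906388·173/10000⌋=32980; principal=168568-32980=135588; balance=1906388-135588=1770800
20. interest=⌊1770800·173/10000⌋=30634; principal=168568-30634=137934; balance=1770800-137934=1632866
21. interest=⌊1632866·173/10000⌋=28248; principal=168568-28248=140320; balance=1632866-140320=1492546
22. interest=⌊1492546·173/10000⌋=25821; principal=168568-25821=142747; balance=1492546-142747=1349799
23. interest=⌊1349799·173/10000⌋=23351; principal=168568-23351=145217; balance=1349799-145217=1204582
24. interest=⌊1204582·173/10000⌋=20839; principal=168568-20839=147729; balance=1204582-147729=1056853
25. interest=⌊1056853·173/10000⌋=18283; principal=168568-18283=150285; balance=1056853-150285=906568
26. interest=⌊906568·173/10000⌋=15683; principal=168568-15683=152885; balance=906568-152885=753683
27. interest=⌊753683·173/10000⌋=13038; principal=168568-13038=155530; balance=753683-155530=598153
28. interest=⌊598153·173/10000⌋=10348; principal=168568-10348=158220; balance=598153-158220=439933
29. interest=⌊439933·173/10000⌋=7610; principal=168568-7610=160958; balance=439933-160958=278975
30. interest=⌊278975·173/10000⌋=4826; principal=168568-4826=163742; balance=278975-163742=115233
31. interest=⌊115233·173/10000⌋=1993; principal=min(168568-1993,115233)=115233; balance=115233-115233=0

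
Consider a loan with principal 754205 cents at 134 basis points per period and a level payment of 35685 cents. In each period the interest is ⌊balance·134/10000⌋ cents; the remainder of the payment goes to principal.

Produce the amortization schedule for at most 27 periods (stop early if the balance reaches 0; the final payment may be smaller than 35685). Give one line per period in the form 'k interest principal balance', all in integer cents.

1. interest=⌊754205·134/10000⌋=10106; principal=35685-10106=25579; balance=754205-25579=728626
2. interest=⌊728626·134/10000⌋=9763; principal=35685-9763=25922; balance=728626-25922=702704
3. interest=⌊702704·134/10000⌋=9416; principal=35685-9416=26269; balance=702704-26269=676435
4. interest=⌊676435·134/10000⌋=9064; principal=35685-9064=26621; balance=676435-26621=649814
5. interest=⌊649814·134/10000⌋=8707; principal=35685-8707=26978; balance=649814-26978=622836
6. interest=⌊622836·134/10000⌋=8346; principal=35685-8346=27339; balance=622836-27339=595497
7. interest=⌊595497·134/10000⌋=7979; principal=35685-7979=27706; balance=595497-27706=567791
8. interest=⌊567791·134/10000⌋=7608; principal=35685-7608=28077; balance=567791-28077=539714
9. interest=⌊539714·134/10000⌋=7232; principal=35685-7232=28453; balance=539714-28453=511261
10. interest=⌊511261·134/10000⌋=6850; principal=35685-6850=28835; balance=511261-28835=482426
11. interest=⌊482426·134/10000⌋=6464; principal=35685-6464=29221; balance=482426-29221=453205
12. interest=⌊453205·134/10000⌋=6072; principal=35685-6072=29613; balance=453205-29613=423592
13. interest=⌊423592·134/10000⌋=5676; principal=35685-5676=30009; balance=423592-30009=393583
14. interest=⌊393583·134/10000⌋=5274; principal=35685-5274=30411; balance=393583-30411=363172
15. interest=⌊363172·134/10000⌋=4866; principal=35685-4866=30819; balance=363172-30819=332353
16. interest=⌊332353·134/10000⌋=4453; principal=35685-4453=31232; balance=332353-31232=301121
17. interest=⌊301121·134/10000⌋=4035; principal=35685-4035=31650; balance=301121-31650=269471
18. interest=⌊269471·134/10000⌋=3610; principal=35685-3610=32075; balance=269471-32075=237396
19. interest=⌊237396·134/10000⌋=3181; principal=35685-3181=32504; balance=237396-32504=204892
20. interest=⌊204892·134/10000⌋=2745; principal=35685-2745=32940; balance=204892-32940=171952
21. interest=⌊171952·134/10000⌋=2304; principal=35685-2304=33381; balance=171952-33381=138571
22. interest=⌊138571·134/10000⌋=1856; principal=35685-1856=33829; balance=138571-33829=104742
23. interest=⌊104742·134/10000⌋=1403; principal=35685-1403=34282; balance=104742-34282=70460
24. interest=⌊70460·134/10000⌋=944; principal=35685-944=34741; balance=70460-34741=35719
25. interest=⌊35719·134/10000⌋=478; principal=35685-478=35207; balance=35719-35207=512
26. interest=⌊512·134/10000⌋=6; principal=min(35685-6,512)=512; balance=512-512=0

1 10106 25579 728626
2 9763 25922 702704
3 9416 26269 676435
4 9064 26621 649814
5 8707 26978 622836
6 8346 27339 595497
7 7979 27706 567791
8 7608 28077 539714
9 7232 28453 511261
10 6850 28835 482426
11 6464 29221 453205
12 6072 29613 423592
13 5676 30009 393583
14 5274 30411 363172
15 4866 30819 332353
16 4453 31232 301121
17 4035 31650 269471
18 3610 32075 237396
19 3181 32504 204892
20 2745 32940 171952
21 2304 33381 138571
22 1856 33829 104742
23 1403 34282 70460
24 944 34741 35719
25 478 35207 512
26 6 512 0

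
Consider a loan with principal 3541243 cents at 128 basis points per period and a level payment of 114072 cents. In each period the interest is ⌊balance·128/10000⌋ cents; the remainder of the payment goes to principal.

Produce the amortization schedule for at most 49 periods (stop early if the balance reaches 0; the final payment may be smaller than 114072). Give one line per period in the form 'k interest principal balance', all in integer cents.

1. interest=⌊3541243·128/10000⌋=45327; principal=114072-45327=68745; balance=3541243-68745=3472498
2. interest=⌊3472498·128/10000⌋=44447; principal=114072-44447=69625; balance=3472498-69625=3402873
3. interest=⌊3402873·128/10000⌋=43556; principal=114072-43556=70516; balance=3402873-70516=3332357
4. interest=⌊3332357·128/10000⌋=42654; principal=114072-42654=71418; balance=3332357-71418=3260939
5. interest=⌊3260939·128/10000⌋=41740; principal=114072-41740=72332; balance=3260939-72332=3188607
6. interest=⌊3188607·128/10000⌋=40814; principal=114072-40814=73258; balance=3188607-73258=3115349
7. interest=⌊3115349·128/10000⌋=39876; principal=114072-39876=74196; balance=3115349-74196=3041153
8. interest=⌊3041153·128/10000⌋=38926; principal=114072-38926=75146; balance=3041153-75146=2966007
9. interest=⌊2966007·128/10000⌋=37964; principal=114072-37964=76108; balance=2966007-76108=2889899
10. interest=⌊2889899·128/10000⌋=36990; principal=114072-36990=77082; balance=2889899-77082=2812817
11. interest=⌊2812817·128/10000⌋=36004; principal=114072-36004=78068; balance=2812817-78068=2734749
12. interest=⌊2734749·128/10000⌋=35004; principal=114072-35004=79068; balance=2734749-79068=2655681
13. interest=⌊2655681·128/10000⌋=33992; principal=114072-33992=80080; balance=2655681-80080=2575601
14. interest=⌊2575601·128/10000⌋=32967; principal=114072-32967=81105; balance=2575601-81105=2494496
15. interest=⌊2494496·128/10000⌋=31929; principal=114072-31929=82143; balance=2494496-82143=2412353
16. interest=⌊2412353·128/10000⌋=30878; principal=114072-30878=83194; balance=2412353-83194=2329159
17. interest=⌊2329159·128/10000⌋=29813; principal=114072-29813=84259; balance=2329159-84259=2244900
18. interest=⌊2244900·128/10000⌋=28734; principal=114072-28734=85338; balance=2244900-85338=2159562
19. interest=⌊2159562·128/10000⌋=27642; principal=114072-27642=86430; balance=2159562-86430=2073132
20. interest=⌊2073132·128/10000⌋=26536; principal=114072-26536=87536; balance=2073132-87536=1985596
21. interest=⌊1985596·128/10000⌋=25415; principal=114072-25415=88657; balance=1985596-88657=1896939
22. interest=⌊1896939·128/10000⌋=24280; principal=114072-24280=89792; balance=1896939-89792=1807147
23. interest=⌊1807147·128/10000⌋=23131; principal=114072-23131=90941; balance=1807147-90941=1716206
24. interest=⌊1716206·128/10000⌋=21967; principal=114072-21967=92105; balance=1716206-92105=1624101
25. interest=⌊1624101·128/10000⌋=20788; principal=114072-20788=93284; balance=1624101-93284=1530817
26. interest=⌊1530817·128/10000⌋=19594; principal=114072-19594=94478; balance=1530817-94478=1436339
27. interest=⌊1436339·128/10000⌋=18385; principal=114072-18385=95687; balance=1436339-95687=1340652
28. interest=⌊1340652·128/10000⌋=17160; principal=114072-17160=96912; balance=1340652-96912=1243740
29. interest=⌊1243740·128/10000⌋=15919; principal=114072-15919=98153; balance=1243740-98153=1145587
30. interest=⌊1145587·128/10000⌋=14663; principal=114072-14663=99409; balance=1145587-99409=1046178
31. interest=⌊1046178·128/10000⌋=13391; principal=114072-13391=100681; balance=1046178-100681=945497
32. interest=⌊945497·128/10000⌋=12102; principal=114072-12102=101970; balance=945497-101970=843527
33. interest=⌊843527·128/10000⌋=10797; principal=114072-10797=103275; balance=843527-103275=740252
34. interest=⌊740252·128/10000⌋=9475; principal=114072-9475=104597; balance=740252-104597=635655
35. interest=⌊635655·128/10000⌋=8136; principal=114072-8136=105936; balance=635655-105936=529719
36. interest=⌊529719·128/10000⌋=6780; principal=114072-6780=107292; balance=529719-107292=422427
37. interest=⌊422427·128/10000⌋=5407; principal=114072-5407=108665; balance=422427-108665=313762
38. interest=⌊313762·128/10000⌋=4016; principal=114072-4016=110056; balance=313762-110056=203706
39. interest=⌊203706·128/10000⌋=2607; principal=114072-2607=111465; balance=203706-111465=92241
40. interest=⌊92241·128/10000⌋=1180; principal=min(114072-1180,92241)=92241; balance=92241-92241=0

1 45327 68745 3472498
2 44447 69625 3402873
3 43556 70516 3332357
4 42654 71418 3260939
5 41740 72332 3188607
6 40814 73258 3115349
7 39876 74196 3041153
8 38926 75146 2966007
9 37964 76108 2889899
10 36990 77082 2812817
11 36004 78068 2734749
12 35004 79068 2655681
13 33992 80080 2575601
14 32967 81105 2494496
15 31929 82143 2412353
16 30878 83194 2329159
17 29813 84259 2244900
18 28734 85338 2159562
19 27642 86430 2073132
20 26536 87536 1985596
21 25415 88657 1896939
22 24280 89792 1807147
23 23131 90941 1716206
24 21967 92105 1624101
25 20788 93284 1530817
26 19594 94478 1436339
27 18385 95687 1340652
28 17160 96912 1243740
29 15919 98153 1145587
30 14663 99409 1046178
31 13391 100681 945497
32 12102 101970 843527
33 10797 103275 740252
34 9475 104597 635655
35 8136 105936 529719
36 6780 107292 422427
37 5407 108665 313762
38 4016 110056 203706
39 2607 111465 92241
40 1180 92241 0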